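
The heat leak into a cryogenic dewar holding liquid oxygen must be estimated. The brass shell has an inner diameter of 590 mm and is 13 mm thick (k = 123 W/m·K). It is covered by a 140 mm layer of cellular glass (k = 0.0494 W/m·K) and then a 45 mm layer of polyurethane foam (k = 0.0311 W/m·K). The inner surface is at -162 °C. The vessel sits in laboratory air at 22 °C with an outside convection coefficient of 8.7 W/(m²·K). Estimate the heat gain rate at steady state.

Q ≈ 83.9 W

For a spherical shell R = (1/r₁ − 1/r₂)/(4πk); film R = 1/(h·4πr²). In series:
R_brass shell = (1/0.295 − 1/0.308)/(4π×123) = 9.257×10^-5 K/W
R_cellular glass = (1/0.308 − 1/0.448)/(4π×0.0494) = 1.634 K/W
R_polyurethane foam = (1/0.448 − 1/0.493)/(4π×0.0311) = 0.5213 K/W
R_outer film = 1/(h·4πr_o²) = 1/(8.7×4π×0.493²) = 0.03763 K/W
R_total = 2.193 K/W
Q = ΔT/R_total = 184/2.193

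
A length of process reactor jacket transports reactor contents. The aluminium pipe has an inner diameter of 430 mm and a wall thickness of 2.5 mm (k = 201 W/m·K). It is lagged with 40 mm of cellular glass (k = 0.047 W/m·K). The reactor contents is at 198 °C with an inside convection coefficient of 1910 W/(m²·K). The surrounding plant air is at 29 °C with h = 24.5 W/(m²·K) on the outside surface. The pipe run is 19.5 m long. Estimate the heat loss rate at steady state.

Radial resistances (cylindrical: R_cond = ln(r_o/r_i)/(2πkL), R_conv = 1/(h·2πrL)):
R_inner film = 1/(h_i·2πr₁L) = 1/(1910×2π×0.215×19.5) = 1.988×10^-5 K/W
R_aluminium pipe wall = ln(217.5/215)/(2π×201×19.5) = 4.694×10^-7 K/W
R_cellular glass = ln(257.5/217.5)/(2π×0.047×19.5) = 0.02932 K/W
R_outer film = 1/(h_o·2πr_oL) = 1/(24.5×2π×0.2575×19.5) = 0.001294 K/W
R_total = 0.03063 K/W
Q = ΔT/R_total = 169/0.03063

Q ≈ 5520 W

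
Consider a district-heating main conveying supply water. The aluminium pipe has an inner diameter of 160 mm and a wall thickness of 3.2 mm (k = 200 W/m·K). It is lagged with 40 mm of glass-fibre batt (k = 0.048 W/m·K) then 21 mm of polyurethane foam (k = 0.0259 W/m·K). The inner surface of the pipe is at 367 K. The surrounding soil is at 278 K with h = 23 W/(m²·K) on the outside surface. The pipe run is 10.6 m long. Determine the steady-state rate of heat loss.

Q ≈ 407 W

For a radial system each layer contributes R = ln(r_out/r_in)/(2πkL); films add R = 1/(hA).
R_aluminium pipe wall = ln(83.2/80)/(2π×200×10.6) = 2.944×10^-6 K/W
R_glass-fibre batt = ln(123.2/83.2)/(2π×0.048×10.6) = 0.1228 K/W
R_polyurethane foam = ln(144.2/123.2)/(2π×0.0259×10.6) = 0.09124 K/W
R_outer film = 1/(h_o·2πr_oL) = 1/(23×2π×0.1442×10.6) = 0.004527 K/W
R_total = 0.2186 K/W
Q = ΔT/R_total = 89/0.2186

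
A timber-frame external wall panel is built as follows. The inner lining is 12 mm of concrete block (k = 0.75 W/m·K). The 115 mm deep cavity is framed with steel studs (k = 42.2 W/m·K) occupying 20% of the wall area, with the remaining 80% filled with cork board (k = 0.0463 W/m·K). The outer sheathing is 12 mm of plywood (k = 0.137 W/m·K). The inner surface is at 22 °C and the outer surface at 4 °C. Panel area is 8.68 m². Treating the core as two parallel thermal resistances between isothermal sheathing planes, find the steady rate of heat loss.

Q ≈ 1330 W

Sheathing layers in series; stud and cavity paths in parallel between them.
R_inner = 0.012/(0.75×8.68) = 0.001843 K/W
R_stud  = 0.115/(42.2×0.2×8.68) = 0.00157 K/W
R_cav   = 0.115/(0.0463×0.8×8.68) = 0.3577 K/W
1/R_core = 1/R_stud + 1/R_cav → R_core = 0.001563 K/W
R_outer = 0.012/(0.137×8.68) = 0.01009 K/W
R_total = 0.0135 K/W
Q = ΔT/R_total = 18/0.0135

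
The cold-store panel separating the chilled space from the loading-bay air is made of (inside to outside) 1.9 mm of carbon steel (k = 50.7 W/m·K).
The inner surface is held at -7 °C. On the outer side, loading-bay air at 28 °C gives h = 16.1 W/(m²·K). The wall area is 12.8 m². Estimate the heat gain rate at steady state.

Q ≈ 7210 W

Model the wall as resistances in series:
R_carbon steel = L/(kA) = 0.0019/(50.7×12.8) = 2.928×10^-6 K/W
R_outer film = 1/(h_o·A) = 1/(16.1×12.8) = 0.004852 K/W
R_total = 0.004855 K/W
Q = ΔT / R_total = 35 / 0.004855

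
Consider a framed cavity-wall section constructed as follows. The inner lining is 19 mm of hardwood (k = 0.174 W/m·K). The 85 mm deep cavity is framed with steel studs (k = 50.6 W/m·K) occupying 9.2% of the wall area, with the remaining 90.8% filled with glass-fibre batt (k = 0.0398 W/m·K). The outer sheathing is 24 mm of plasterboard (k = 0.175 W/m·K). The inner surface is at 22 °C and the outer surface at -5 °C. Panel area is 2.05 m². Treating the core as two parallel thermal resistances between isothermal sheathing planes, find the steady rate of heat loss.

Q ≈ 209 W

Sheathing layers in series; stud and cavity paths in parallel between them.
R_inner = 0.019/(0.174×2.05) = 0.05327 K/W
R_stud  = 0.085/(50.6×0.092×2.05) = 0.008907 K/W
R_cav   = 0.085/(0.0398×0.908×2.05) = 1.147 K/W
1/R_core = 1/R_stud + 1/R_cav → R_core = 0.008838 K/W
R_outer = 0.024/(0.175×2.05) = 0.0669 K/W
R_total = 0.129 K/W
Q = ΔT/R_total = 27/0.129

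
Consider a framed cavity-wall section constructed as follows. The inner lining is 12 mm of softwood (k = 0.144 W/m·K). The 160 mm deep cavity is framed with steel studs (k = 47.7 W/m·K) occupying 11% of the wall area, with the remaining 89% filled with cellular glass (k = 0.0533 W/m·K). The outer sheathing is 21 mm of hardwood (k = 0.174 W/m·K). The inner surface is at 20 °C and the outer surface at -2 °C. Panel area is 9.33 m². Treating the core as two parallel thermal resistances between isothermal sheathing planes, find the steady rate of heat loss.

Sheathing layers in series; stud and cavity paths in parallel between them.
R_inner = 0.012/(0.144×9.33) = 0.008932 K/W
R_stud  = 0.16/(47.7×0.11×9.33) = 0.003268 K/W
R_cav   = 0.16/(0.0533×0.89×9.33) = 0.3615 K/W
1/R_core = 1/R_stud + 1/R_cav → R_core = 0.003239 K/W
R_outer = 0.021/(0.174×9.33) = 0.01294 K/W
R_total = 0.02511 K/W
Q = ΔT/R_total = 22/0.02511

Q ≈ 876 W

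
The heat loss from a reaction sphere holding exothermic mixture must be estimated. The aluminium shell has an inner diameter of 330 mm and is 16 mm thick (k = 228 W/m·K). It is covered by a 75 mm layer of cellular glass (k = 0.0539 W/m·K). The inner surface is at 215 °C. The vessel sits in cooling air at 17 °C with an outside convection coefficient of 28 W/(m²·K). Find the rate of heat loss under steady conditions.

Q ≈ 81.4 W

Radial (spherical) resistances in series:
R_aluminium shell = (1/0.165 − 1/0.181)/(4π×228) = 1.87×10^-4 K/W
R_cellular glass = (1/0.181 − 1/0.256)/(4π×0.0539) = 2.39 K/W
R_outer film = 1/(h·4πr_o²) = 1/(28×4π×0.256²) = 0.04337 K/W
R_total = 2.433 K/W
Q = ΔT/R_total = 198/2.433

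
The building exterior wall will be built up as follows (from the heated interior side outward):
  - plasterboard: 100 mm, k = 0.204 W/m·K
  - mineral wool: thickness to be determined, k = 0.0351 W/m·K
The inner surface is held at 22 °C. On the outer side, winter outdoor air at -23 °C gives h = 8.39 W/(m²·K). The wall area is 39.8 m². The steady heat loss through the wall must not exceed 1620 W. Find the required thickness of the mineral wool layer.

L ≈ 17.4 mm

Model the wall as resistances in series:
R_plasterboard = L/(kA) = 0.1/(0.204×39.8) = 0.01232 K/W
R_outer film = 1/(h_o·A) = 1/(8.39×39.8) = 0.002995 K/W
Sum of the known resistances R_other = 0.01531 K/W
Required total resistance R_tot = ΔT/Q_allow = 45/1620 = 0.02778 K/W
R_mineral wool = R_tot − R_other = 0.01247 K/W
L = R·k·A = 0.01247×0.0351×39.8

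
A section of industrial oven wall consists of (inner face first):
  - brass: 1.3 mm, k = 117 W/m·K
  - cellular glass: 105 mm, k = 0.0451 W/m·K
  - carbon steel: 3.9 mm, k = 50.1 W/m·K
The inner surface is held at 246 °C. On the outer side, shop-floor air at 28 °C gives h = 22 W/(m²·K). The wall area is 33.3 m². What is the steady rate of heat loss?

Series thermal resistances:
R_brass = L/(kA) = 0.0013/(117×33.3) = 3.337×10^-7 K/W
R_cellular glass = L/(kA) = 0.105/(0.0451×33.3) = 0.06991 K/W
R_carbon steel = L/(kA) = 0.0039/(50.1×33.3) = 2.338×10^-6 K/W
R_outer film = 1/(h_o·A) = 1/(22×33.3) = 0.001365 K/W
R_total = 0.07128 K/W
Q = ΔT / R_total = 218 / 0.07128

Q ≈ 3060 W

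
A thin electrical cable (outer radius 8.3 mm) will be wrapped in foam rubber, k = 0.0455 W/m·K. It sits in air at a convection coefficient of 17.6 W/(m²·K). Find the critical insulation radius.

r_cr ≈ 2.59 mm

For a cylinder r_cr = k/h = 0.0455/17.6
r_cr = 2.59 mm; since the bare radius (8.3 mm) is above r_cr, any added insulation will reduce heat loss.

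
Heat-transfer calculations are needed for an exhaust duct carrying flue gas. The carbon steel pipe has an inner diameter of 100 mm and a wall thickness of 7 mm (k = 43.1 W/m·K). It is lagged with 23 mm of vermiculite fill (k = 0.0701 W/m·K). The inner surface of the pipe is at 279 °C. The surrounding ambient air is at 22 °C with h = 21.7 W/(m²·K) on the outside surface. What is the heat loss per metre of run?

q′ ≈ 298 W/m

Treating each annulus and film as a series resistance:
R_carbon steel pipe wall = ln(57/50)/(2π×43.1×1) = 4.838×10^-4 K/W
R_vermiculite fill = ln(80/57)/(2π×0.0701×1) = 0.7696 K/W
R_outer film = 1/(h_o·2πr_oL) = 1/(21.7×2π×0.08×1) = 0.09168 K/W
R_total = 0.8618 K/W
Q = ΔT/R_total = 257/0.8618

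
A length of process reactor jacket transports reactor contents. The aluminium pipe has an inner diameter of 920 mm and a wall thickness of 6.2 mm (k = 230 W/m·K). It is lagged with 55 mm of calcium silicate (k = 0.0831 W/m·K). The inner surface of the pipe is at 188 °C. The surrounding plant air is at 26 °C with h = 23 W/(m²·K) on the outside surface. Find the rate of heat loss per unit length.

q′ ≈ 714 W/m

Radial resistances (cylindrical: R_cond = ln(r_o/r_i)/(2πkL), R_conv = 1/(h·2πrL)):
R_aluminium pipe wall = ln(466.2/460)/(2π×230×1) = 9.264×10^-6 K/W
R_calcium silicate = ln(521.2/466.2)/(2π×0.0831×1) = 0.2136 K/W
R_outer film = 1/(h_o·2πr_oL) = 1/(23×2π×0.5212×1) = 0.01328 K/W
R_total = 0.2269 K/W
Q = ΔT/R_total = 162/0.2269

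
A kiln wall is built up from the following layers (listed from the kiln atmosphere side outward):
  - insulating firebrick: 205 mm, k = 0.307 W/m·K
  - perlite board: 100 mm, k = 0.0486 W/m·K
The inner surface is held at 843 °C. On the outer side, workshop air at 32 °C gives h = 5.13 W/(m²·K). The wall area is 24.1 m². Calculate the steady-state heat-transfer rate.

Treating each layer as a thermal resistance in series:
R_insulating firebrick = L/(kA) = 0.205/(0.307×24.1) = 0.02771 K/W
R_perlite board = L/(kA) = 0.1/(0.0486×24.1) = 0.08538 K/W
R_outer film = 1/(h_o·A) = 1/(5.13×24.1) = 0.008088 K/W
R_total = 0.1212 K/W
Q = ΔT / R_total = 811 / 0.1212

Q ≈ 6690 W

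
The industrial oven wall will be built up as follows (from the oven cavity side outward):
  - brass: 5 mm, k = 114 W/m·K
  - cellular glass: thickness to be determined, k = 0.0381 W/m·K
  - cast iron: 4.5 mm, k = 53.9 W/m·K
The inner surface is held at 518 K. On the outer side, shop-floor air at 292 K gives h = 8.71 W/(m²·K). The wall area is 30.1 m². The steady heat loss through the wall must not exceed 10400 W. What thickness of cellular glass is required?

Treating each layer as a thermal resistance in series:
R_brass = L/(kA) = 0.005/(114×30.1) = 1.457×10^-6 K/W
R_cast iron = L/(kA) = 0.0045/(53.9×30.1) = 2.774×10^-6 K/W
R_outer film = 1/(h_o·A) = 1/(8.71×30.1) = 0.003814 K/W
Sum of the known resistances R_other = 0.003819 K/W
Required total resistance R_tot = ΔT/Q_allow = 226/10400 = 0.02173 K/W
R_cellular glass = R_tot − R_other = 0.01791 K/W
L = R·k·A = 0.01791×0.0381×30.1

L ≈ 20.5 mm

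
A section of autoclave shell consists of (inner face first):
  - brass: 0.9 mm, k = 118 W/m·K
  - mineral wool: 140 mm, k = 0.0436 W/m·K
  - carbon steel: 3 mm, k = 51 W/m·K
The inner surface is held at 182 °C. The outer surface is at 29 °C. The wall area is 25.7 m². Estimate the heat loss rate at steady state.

Q ≈ 1220 W

Treating each layer as a thermal resistance in series:
R_brass = L/(kA) = 0.0009/(118×25.7) = 2.968×10^-7 K/W
R_mineral wool = L/(kA) = 0.14/(0.0436×25.7) = 0.1249 K/W
R_carbon steel = L/(kA) = 0.003/(51×25.7) = 2.289×10^-6 K/W
R_total = 0.1249 K/W
Q = ΔT / R_total = 153 / 0.1249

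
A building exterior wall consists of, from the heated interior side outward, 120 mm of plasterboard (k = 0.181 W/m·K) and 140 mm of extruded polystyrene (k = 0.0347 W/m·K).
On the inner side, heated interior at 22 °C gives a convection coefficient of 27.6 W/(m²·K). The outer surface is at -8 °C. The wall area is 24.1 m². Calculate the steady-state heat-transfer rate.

Using the resistance-network approach (series):
R_inner film = 1/(h_i·A) = 1/(27.6×24.1) = 0.001503 K/W
R_plasterboard = L/(kA) = 0.12/(0.181×24.1) = 0.02751 K/W
R_extruded polystyrene = L/(kA) = 0.14/(0.0347×24.1) = 0.1674 K/W
R_total = 0.1964 K/W
Q = ΔT / R_total = 30 / 0.1964

Q ≈ 153 W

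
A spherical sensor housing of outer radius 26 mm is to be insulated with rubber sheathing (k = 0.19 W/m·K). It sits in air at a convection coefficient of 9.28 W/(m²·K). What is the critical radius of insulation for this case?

For a sphere r_cr = 2k/h = 2×0.19/9.28
r_cr = 40.9 mm; since the bare radius (26 mm) is below r_cr, adding a thin layer of insulation will *increase* heat loss.

r_cr ≈ 40.9 mm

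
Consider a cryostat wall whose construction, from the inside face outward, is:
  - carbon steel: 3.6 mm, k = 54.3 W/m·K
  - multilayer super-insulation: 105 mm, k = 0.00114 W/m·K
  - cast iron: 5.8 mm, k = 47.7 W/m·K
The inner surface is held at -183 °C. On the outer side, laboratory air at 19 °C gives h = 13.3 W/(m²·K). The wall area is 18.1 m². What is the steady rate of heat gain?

Model the wall as resistances in series:
R_carbon steel = L/(kA) = 0.0036/(54.3×18.1) = 3.663×10^-6 K/W
R_multilayer super-insulation = L/(kA) = 0.105/(0.00114×18.1) = 5.089 K/W
R_cast iron = L/(kA) = 0.0058/(47.7×18.1) = 6.718×10^-6 K/W
R_outer film = 1/(h_o·A) = 1/(13.3×18.1) = 0.004154 K/W
R_total = 5.093 K/W
Q = ΔT / R_total = 202 / 5.093

Q ≈ 39.7 W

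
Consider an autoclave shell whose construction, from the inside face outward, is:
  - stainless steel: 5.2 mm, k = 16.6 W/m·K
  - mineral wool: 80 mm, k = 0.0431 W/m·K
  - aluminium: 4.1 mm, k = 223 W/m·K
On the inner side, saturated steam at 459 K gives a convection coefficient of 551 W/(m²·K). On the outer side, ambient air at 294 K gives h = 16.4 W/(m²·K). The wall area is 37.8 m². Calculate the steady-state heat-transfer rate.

Treating each layer as a thermal resistance in series:
R_inner film = 1/(h_i·A) = 1/(551×37.8) = 4.801×10^-5 K/W
R_stainless steel = L/(kA) = 0.0052/(16.6×37.8) = 8.287×10^-6 K/W
R_mineral wool = L/(kA) = 0.08/(0.0431×37.8) = 0.0491 K/W
R_aluminium = L/(kA) = 0.0041/(223×37.8) = 4.864×10^-7 K/W
R_outer film = 1/(h_o·A) = 1/(16.4×37.8) = 0.001613 K/W
R_total = 0.05077 K/W
Q = ΔT / R_total = 165 / 0.05077

Q ≈ 3250 W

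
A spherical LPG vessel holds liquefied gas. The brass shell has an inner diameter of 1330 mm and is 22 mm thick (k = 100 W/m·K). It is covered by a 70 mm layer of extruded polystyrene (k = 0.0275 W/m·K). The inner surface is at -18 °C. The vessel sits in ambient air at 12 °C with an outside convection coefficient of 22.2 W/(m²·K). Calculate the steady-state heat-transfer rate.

Q ≈ 75.8 W

Radial (spherical) resistances in series:
R_brass shell = (1/0.665 − 1/0.687)/(4π×100) = 3.832×10^-5 K/W
R_extruded polystyrene = (1/0.687 − 1/0.757)/(4π×0.0275) = 0.3895 K/W
R_outer film = 1/(h·4πr_o²) = 1/(22.2×4π×0.757²) = 0.006255 K/W
R_total = 0.3958 K/W
Q = ΔT/R_total = 30/0.3958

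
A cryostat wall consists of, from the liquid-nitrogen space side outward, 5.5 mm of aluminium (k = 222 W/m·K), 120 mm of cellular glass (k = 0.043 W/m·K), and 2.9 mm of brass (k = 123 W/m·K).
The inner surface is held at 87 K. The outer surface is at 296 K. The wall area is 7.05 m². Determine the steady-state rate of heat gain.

Model the wall as resistances in series:
R_aluminium = L/(kA) = 0.0055/(222×7.05) = 3.514×10^-6 K/W
R_cellular glass = L/(kA) = 0.12/(0.043×7.05) = 0.3958 K/W
R_brass = L/(kA) = 0.0029/(123×7.05) = 3.344×10^-6 K/W
R_total = 0.3959 K/W
Q = ΔT / R_total = 209 / 0.3959

Q ≈ 528 W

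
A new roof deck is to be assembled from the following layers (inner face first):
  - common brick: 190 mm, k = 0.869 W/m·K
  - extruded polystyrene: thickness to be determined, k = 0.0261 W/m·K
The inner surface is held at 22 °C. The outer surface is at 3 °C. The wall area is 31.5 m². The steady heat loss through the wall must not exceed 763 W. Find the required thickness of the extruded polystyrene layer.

Thermal resistances in series:
R_common brick = L/(kA) = 0.19/(0.869×31.5) = 0.006941 K/W
Sum of the known resistances R_other = 0.006941 K/W
Required total resistance R_tot = ΔT/Q_allow = 19/763 = 0.0249 K/W
R_extruded polystyrene = R_tot − R_other = 0.01796 K/W
L = R·k·A = 0.01796×0.0261×31.5

L ≈ 14.8 mm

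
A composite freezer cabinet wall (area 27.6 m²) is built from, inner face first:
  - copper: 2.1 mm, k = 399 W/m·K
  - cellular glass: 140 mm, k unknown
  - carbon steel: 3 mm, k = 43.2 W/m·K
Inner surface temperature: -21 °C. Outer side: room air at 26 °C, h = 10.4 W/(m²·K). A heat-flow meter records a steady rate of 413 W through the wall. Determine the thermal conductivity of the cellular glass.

Treating each layer as a thermal resistance in series:
R_copper = L/(kA) = 0.0021/(399×27.6) = 1.907×10^-7 K/W
R_carbon steel = L/(kA) = 0.003/(43.2×27.6) = 2.516×10^-6 K/W
R_outer film = 1/(h_o·A) = 1/(10.4×27.6) = 0.003484 K/W
Sum of known resistances R_other = 0.003487 K/W
Total R = ΔT/Q = 47/413 = 0.1138 K/W
R_cellular glass = R_total − R_other = 0.1103 K/W
k = L/(R·A) = 0.14/(0.1103×27.6)

k ≈ 0.046 W/(m·K)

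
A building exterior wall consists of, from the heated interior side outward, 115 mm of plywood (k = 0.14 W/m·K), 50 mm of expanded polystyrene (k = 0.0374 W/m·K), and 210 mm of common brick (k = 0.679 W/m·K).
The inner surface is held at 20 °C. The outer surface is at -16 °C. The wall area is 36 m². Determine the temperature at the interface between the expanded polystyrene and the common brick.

Treating each layer as a thermal resistance in series:
R_plywood = L/(kA) = 0.115/(0.14×36) = 0.02282 K/W
R_expanded polystyrene = L/(kA) = 0.05/(0.0374×36) = 0.03714 K/W
R_common brick = L/(kA) = 0.21/(0.679×36) = 0.008591 K/W
R_total = 0.06854 K/W;  Q = ΔT/R_total = 36/0.06854 = 525.2 W
T_interface = T_inner − Q·ΣR(inner→interface) = 20 − 525×0.05995

T ≈ -11.5 °C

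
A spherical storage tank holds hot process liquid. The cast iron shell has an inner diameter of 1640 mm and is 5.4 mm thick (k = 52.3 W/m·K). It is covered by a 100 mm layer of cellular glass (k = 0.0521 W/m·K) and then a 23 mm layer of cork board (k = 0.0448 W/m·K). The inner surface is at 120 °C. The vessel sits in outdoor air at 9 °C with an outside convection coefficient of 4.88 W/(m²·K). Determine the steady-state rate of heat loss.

Q ≈ 419 W

Radial (spherical) resistances in series:
R_cast iron shell = (1/0.82 − 1/0.8254)/(4π×52.3) = 1.214×10^-5 K/W
R_cellular glass = (1/0.8254 − 1/0.9254)/(4π×0.0521) = 0.2 K/W
R_cork board = (1/0.9254 − 1/0.9484)/(4π×0.0448) = 0.04655 K/W
R_outer film = 1/(h·4πr_o²) = 1/(4.88×4π×0.9484²) = 0.01813 K/W
R_total = 0.2647 K/W
Q = ΔT/R_total = 111/0.2647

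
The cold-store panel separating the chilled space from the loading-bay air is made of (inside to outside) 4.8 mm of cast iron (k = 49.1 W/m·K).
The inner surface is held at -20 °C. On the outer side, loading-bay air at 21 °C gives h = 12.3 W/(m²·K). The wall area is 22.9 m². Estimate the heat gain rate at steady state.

Q ≈ 11500 W

Model the wall as resistances in series:
R_cast iron = L/(kA) = 0.0048/(49.1×22.9) = 4.269×10^-6 K/W
R_outer film = 1/(h_o·A) = 1/(12.3×22.9) = 0.00355 K/W
R_total = 0.003555 K/W
Q = ΔT / R_total = 41 / 0.003555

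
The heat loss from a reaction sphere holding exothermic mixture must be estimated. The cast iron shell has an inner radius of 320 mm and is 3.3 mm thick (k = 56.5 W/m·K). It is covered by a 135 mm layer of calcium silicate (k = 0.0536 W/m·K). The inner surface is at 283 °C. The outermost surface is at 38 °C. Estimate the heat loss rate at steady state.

Q ≈ 181 W

Each spherical layer contributes R = (1/r_i − 1/r_o)/(4πk):
R_cast iron shell = (1/0.32 − 1/0.3233)/(4π×56.5) = 4.493×10^-5 K/W
R_calcium silicate = (1/0.3233 − 1/0.4583)/(4π×0.0536) = 1.353 K/W
R_total = 1.353 K/W
Q = ΔT/R_total = 245/1.353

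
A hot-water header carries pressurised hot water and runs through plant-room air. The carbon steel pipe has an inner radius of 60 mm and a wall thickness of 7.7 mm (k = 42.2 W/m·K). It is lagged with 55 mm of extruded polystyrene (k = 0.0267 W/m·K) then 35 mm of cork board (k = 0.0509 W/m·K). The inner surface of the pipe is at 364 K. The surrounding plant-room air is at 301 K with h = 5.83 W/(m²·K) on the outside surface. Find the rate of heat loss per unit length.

Per-layer cylindrical resistances, series-summed:
R_carbon steel pipe wall = ln(67.7/60)/(2π×42.2×1) = 4.554×10^-4 K/W
R_extruded polystyrene = ln(122.7/67.7)/(2π×0.0267×1) = 3.545 K/W
R_cork board = ln(157.7/122.7)/(2π×0.0509×1) = 0.7847 K/W
R_outer film = 1/(h_o·2πr_oL) = 1/(5.83×2π×0.1577×1) = 0.1731 K/W
R_total = 4.503 K/W
Q = ΔT/R_total = 63/4.503

q′ ≈ 14 W/m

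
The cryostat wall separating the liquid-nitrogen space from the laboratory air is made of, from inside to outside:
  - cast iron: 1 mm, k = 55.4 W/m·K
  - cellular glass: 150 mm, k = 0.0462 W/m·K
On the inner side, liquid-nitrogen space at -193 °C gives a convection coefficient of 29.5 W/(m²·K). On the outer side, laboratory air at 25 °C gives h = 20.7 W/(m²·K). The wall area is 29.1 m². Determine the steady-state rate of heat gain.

Series thermal resistances:
R_inner film = 1/(h_i·A) = 1/(29.5×29.1) = 0.001165 K/W
R_cast iron = L/(kA) = 0.001/(55.4×29.1) = 6.203×10^-7 K/W
R_cellular glass = L/(kA) = 0.15/(0.0462×29.1) = 0.1116 K/W
R_outer film = 1/(h_o·A) = 1/(20.7×29.1) = 0.00166 K/W
R_total = 0.1144 K/W
Q = ΔT / R_total = 218 / 0.1144

Q ≈ 1910 W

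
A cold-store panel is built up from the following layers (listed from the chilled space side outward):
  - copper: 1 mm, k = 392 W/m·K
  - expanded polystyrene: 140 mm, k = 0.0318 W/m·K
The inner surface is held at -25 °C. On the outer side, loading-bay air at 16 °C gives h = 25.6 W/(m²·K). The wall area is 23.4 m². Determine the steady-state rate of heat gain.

Q ≈ 216 W

Model the wall as resistances in series:
R_copper = L/(kA) = 0.001/(392×23.4) = 1.09×10^-7 K/W
R_expanded polystyrene = L/(kA) = 0.14/(0.0318×23.4) = 0.1881 K/W
R_outer film = 1/(h_o·A) = 1/(25.6×23.4) = 0.001669 K/W
R_total = 0.1898 K/W
Q = ΔT / R_total = 41 / 0.1898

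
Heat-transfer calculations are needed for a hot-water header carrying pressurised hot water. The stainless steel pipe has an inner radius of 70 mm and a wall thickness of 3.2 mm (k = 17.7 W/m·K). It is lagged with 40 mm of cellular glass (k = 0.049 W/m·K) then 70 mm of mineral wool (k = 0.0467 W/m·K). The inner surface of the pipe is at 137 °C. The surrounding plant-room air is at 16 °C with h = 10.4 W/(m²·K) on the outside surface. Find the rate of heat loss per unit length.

q′ ≈ 38.5 W/m

For a radial system each layer contributes R = ln(r_out/r_in)/(2πkL); films add R = 1/(hA).
R_stainless steel pipe wall = ln(73.2/70)/(2π×17.7×1) = 4.019×10^-4 K/W
R_cellular glass = ln(113.2/73.2)/(2π×0.049×1) = 1.416 K/W
R_mineral wool = ln(183.2/113.2)/(2π×0.0467×1) = 1.641 K/W
R_outer film = 1/(h_o·2πr_oL) = 1/(10.4×2π×0.1832×1) = 0.08353 K/W
R_total = 3.141 K/W
Q = ΔT/R_total = 121/3.141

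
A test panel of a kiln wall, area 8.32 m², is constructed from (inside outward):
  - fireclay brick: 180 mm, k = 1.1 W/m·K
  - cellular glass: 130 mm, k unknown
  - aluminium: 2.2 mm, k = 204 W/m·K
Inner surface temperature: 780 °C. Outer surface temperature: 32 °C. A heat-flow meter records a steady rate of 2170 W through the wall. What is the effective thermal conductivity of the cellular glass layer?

k ≈ 0.0481 W/(m·K)

Model the wall as resistances in series:
R_fireclay brick = L/(kA) = 0.18/(1.1×8.32) = 0.01967 K/W
R_aluminium = L/(kA) = 0.0022/(204×8.32) = 1.296×10^-6 K/W
Sum of known resistances R_other = 0.01967 K/W
Total R = ΔT/Q = 748/2170 = 0.3447 K/W
R_cellular glass = R_total − R_other = 0.325 K/W
k = L/(R·A) = 0.13/(0.325×8.32)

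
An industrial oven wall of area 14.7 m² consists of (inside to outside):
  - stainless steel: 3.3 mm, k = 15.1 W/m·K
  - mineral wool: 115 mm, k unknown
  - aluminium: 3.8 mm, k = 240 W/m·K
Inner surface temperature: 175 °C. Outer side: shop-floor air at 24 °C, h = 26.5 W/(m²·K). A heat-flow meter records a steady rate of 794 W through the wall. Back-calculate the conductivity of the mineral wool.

k ≈ 0.0417 W/(m·K)

Thermal resistances in series:
R_stainless steel = L/(kA) = 0.0033/(15.1×14.7) = 1.487×10^-5 K/W
R_aluminium = L/(kA) = 0.0038/(240×14.7) = 1.077×10^-6 K/W
R_outer film = 1/(h_o·A) = 1/(26.5×14.7) = 0.002567 K/W
Sum of known resistances R_other = 0.002583 K/W
Total R = ΔT/Q = 151/794 = 0.1902 K/W
R_mineral wool = R_total − R_other = 0.1876 K/W
k = L/(R·A) = 0.115/(0.1876×14.7)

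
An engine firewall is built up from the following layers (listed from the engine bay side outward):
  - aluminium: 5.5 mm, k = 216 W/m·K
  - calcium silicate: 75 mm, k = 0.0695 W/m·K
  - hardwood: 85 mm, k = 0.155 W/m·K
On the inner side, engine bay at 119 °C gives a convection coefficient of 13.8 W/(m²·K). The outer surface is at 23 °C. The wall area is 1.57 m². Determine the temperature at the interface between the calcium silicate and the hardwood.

T ≈ 54 °C

Treating each layer as a thermal resistance in series:
R_inner film = 1/(h_i·A) = 1/(13.8×1.57) = 0.04616 K/W
R_aluminium = L/(kA) = 0.0055/(216×1.57) = 1.622×10^-5 K/W
R_calcium silicate = L/(kA) = 0.075/(0.0695×1.57) = 0.6873 K/W
R_hardwood = L/(kA) = 0.085/(0.155×1.57) = 0.3493 K/W
R_total = 1.083 K/W;  Q = ΔT/R_total = 96/1.083 = 88.66 W
T_interface = T_inner − Q·ΣR(inner→interface) = 119 − 88.7×0.7335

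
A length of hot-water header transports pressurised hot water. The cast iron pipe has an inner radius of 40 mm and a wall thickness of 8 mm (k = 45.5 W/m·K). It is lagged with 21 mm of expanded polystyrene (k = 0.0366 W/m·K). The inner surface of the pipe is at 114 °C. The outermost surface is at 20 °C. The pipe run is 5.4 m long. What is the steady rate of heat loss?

Q ≈ 322 W

Radial resistances (cylindrical: R_cond = ln(r_o/r_i)/(2πkL), R_conv = 1/(h·2πrL)):
R_cast iron pipe wall = ln(48/40)/(2π×45.5×5.4) = 1.181×10^-4 K/W
R_expanded polystyrene = ln(69/48)/(2π×0.0366×5.4) = 0.2922 K/W
R_total = 0.2924 K/W
Q = ΔT/R_total = 94/0.2924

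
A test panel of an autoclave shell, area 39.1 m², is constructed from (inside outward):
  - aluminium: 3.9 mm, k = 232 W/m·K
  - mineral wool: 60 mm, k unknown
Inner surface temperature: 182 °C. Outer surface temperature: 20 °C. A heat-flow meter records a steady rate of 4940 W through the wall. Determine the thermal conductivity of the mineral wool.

Thermal resistances in series:
R_aluminium = L/(kA) = 0.0039/(232×39.1) = 4.299×10^-7 K/W
Sum of known resistances R_other = 4.299×10^-7 K/W
Total R = ΔT/Q = 162/4940 = 0.03279 K/W
R_mineral wool = R_total − R_other = 0.03279 K/W
k = L/(R·A) = 0.06/(0.03279×39.1)

k ≈ 0.0468 W/(m·K)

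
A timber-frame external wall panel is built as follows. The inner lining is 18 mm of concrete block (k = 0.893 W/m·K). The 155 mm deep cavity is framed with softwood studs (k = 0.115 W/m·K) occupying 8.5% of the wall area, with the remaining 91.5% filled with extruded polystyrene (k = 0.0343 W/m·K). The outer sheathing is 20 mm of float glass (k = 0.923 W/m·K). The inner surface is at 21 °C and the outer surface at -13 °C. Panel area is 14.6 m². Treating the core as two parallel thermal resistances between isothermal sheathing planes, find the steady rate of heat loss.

Sheathing layers in series; stud and cavity paths in parallel between them.
R_inner = 0.018/(0.893×14.6) = 0.001381 K/W
R_stud  = 0.155/(0.115×0.085×14.6) = 1.086 K/W
R_cav   = 0.155/(0.0343×0.915×14.6) = 0.3383 K/W
1/R_core = 1/R_stud + 1/R_cav → R_core = 0.2579 K/W
R_outer = 0.02/(0.923×14.6) = 0.001484 K/W
R_total = 0.2608 K/W
Q = ΔT/R_total = 34/0.2608

Q ≈ 130 W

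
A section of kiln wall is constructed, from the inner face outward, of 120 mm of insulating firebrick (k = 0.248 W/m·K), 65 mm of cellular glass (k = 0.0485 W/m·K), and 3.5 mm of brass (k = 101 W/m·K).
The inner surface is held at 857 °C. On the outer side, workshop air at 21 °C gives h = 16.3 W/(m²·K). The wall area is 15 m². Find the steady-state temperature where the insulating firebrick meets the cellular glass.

Model the wall as resistances in series:
R_insulating firebrick = L/(kA) = 0.12/(0.248×15) = 0.03226 K/W
R_cellular glass = L/(kA) = 0.065/(0.0485×15) = 0.08935 K/W
R_brass = L/(kA) = 0.0035/(101×15) = 2.31×10^-6 K/W
R_outer film = 1/(h_o·A) = 1/(16.3×15) = 0.00409 K/W
R_total = 0.1257 K/W;  Q = ΔT/R_total = 836/0.1257 = 6651 W
T_interface = T_inner − Q·ΣR(inner→interface) = 857 − 6650×0.03226

T ≈ 642 °C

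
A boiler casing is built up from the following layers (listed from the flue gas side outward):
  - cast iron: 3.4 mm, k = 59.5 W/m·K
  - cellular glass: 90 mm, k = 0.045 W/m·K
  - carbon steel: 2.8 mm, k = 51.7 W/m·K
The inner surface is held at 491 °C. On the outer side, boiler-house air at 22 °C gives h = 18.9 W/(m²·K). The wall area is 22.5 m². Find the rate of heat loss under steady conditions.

Series thermal resistances:
R_cast iron = L/(kA) = 0.0034/(59.5×22.5) = 2.54×10^-6 K/W
R_cellular glass = L/(kA) = 0.09/(0.045×22.5) = 0.08889 K/W
R_carbon steel = L/(kA) = 0.0028/(51.7×22.5) = 2.407×10^-6 K/W
R_outer film = 1/(h_o·A) = 1/(18.9×22.5) = 0.002352 K/W
R_total = 0.09125 K/W
Q = ΔT / R_total = 469 / 0.09125

Q ≈ 5140 W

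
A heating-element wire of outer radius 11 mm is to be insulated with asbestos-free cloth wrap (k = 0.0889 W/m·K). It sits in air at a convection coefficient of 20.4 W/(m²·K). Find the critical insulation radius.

For a cylinder r_cr = k/h = 0.0889/20.4
r_cr = 4.36 mm; since the bare radius (11 mm) is above r_cr, any added insulation will reduce heat loss.

r_cr ≈ 4.36 mm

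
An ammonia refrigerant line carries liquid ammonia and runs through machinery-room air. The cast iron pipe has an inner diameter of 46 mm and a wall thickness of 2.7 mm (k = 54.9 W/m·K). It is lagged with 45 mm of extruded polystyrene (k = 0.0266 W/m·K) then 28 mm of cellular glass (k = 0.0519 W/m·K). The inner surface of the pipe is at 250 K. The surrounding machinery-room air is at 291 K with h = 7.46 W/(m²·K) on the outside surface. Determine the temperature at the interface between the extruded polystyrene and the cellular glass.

Treating each annulus and film as a series resistance:
R_cast iron pipe wall = ln(25.7/23)/(2π×54.9×1) = 3.218×10^-4 K/W
R_extruded polystyrene = ln(70.7/25.7)/(2π×0.0266×1) = 6.055 K/W
R_cellular glass = ln(98.7/70.7)/(2π×0.0519×1) = 1.023 K/W
R_outer film = 1/(h_o·2πr_oL) = 1/(7.46×2π×0.0987×1) = 0.2162 K/W
R_total = 7.294 K/W
Q = ΔT/R_total = 41/7.294
Q = 5.62 W/m
T_interface = T_inner + Q·ΣR(inner→interface) = 250 + 5.62×6.055

T ≈ 284 K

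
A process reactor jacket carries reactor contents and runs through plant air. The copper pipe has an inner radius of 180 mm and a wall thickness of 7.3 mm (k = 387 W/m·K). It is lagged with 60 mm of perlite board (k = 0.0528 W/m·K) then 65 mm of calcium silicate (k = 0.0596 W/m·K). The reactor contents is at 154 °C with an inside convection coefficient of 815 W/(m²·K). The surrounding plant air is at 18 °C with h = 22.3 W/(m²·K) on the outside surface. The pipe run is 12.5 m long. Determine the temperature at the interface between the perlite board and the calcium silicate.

Treating each annulus and film as a series resistance:
R_inner film = 1/(h_i·2πr₁L) = 1/(815×2π×0.18×12.5) = 8.679×10^-5 K/W
R_copper pipe wall = ln(187.3/180)/(2π×387×12.5) = 1.308×10^-6 K/W
R_perlite board = ln(247.3/187.3)/(2π×0.0528×12.5) = 0.06701 K/W
R_calcium silicate = ln(312.3/247.3)/(2π×0.0596×12.5) = 0.04985 K/W
R_outer film = 1/(h_o·2πr_oL) = 1/(22.3×2π×0.3123×12.5) = 0.001828 K/W
R_total = 0.1188 K/W
Q = ΔT/R_total = 136/0.1188
Q = 1140 W
T_interface = T_inner − Q·ΣR(inner→interface) = 154 − 1140×0.0671

T ≈ 77.2 °C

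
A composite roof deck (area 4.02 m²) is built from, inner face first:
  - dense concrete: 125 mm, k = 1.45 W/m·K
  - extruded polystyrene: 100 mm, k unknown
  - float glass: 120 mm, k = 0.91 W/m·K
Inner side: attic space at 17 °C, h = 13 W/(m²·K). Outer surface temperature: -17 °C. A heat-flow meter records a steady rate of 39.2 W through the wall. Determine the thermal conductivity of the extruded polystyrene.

Model the wall as resistances in series:
R_inner film = 1/(h_i·A) = 1/(13×4.02) = 0.01914 K/W
R_dense concrete = L/(kA) = 0.125/(1.45×4.02) = 0.02144 K/W
R_float glass = L/(kA) = 0.12/(0.91×4.02) = 0.0328 K/W
Sum of known resistances R_other = 0.07338 K/W
Total R = ΔT/Q = 34/39.2 = 0.8673 K/W
R_extruded polystyrene = R_total − R_other = 0.794 K/W
k = L/(R·A) = 0.1/(0.794×4.02)

k ≈ 0.0313 W/(m·K)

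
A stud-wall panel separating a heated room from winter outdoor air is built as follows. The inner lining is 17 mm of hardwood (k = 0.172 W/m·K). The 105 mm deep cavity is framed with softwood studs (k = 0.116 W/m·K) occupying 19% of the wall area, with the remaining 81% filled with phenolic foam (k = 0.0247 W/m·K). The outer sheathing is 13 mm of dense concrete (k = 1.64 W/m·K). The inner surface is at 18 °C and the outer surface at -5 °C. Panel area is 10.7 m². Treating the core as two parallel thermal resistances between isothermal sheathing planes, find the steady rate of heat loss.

Sheathing layers in series; stud and cavity paths in parallel between them.
R_inner = 0.017/(0.172×10.7) = 0.009237 K/W
R_stud  = 0.105/(0.116×0.19×10.7) = 0.4452 K/W
R_cav   = 0.105/(0.0247×0.81×10.7) = 0.4905 K/W
1/R_core = 1/R_stud + 1/R_cav → R_core = 0.2334 K/W
R_outer = 0.013/(1.64×10.7) = 7.408×10^-4 K/W
R_total = 0.2434 K/W
Q = ΔT/R_total = 23/0.2434

Q ≈ 94.5 W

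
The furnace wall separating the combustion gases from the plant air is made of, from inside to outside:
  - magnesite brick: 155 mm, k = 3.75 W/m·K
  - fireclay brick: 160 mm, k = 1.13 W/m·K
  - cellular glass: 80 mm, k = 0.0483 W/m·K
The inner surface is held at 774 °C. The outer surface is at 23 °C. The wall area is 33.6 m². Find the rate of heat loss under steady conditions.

Model the wall as resistances in series:
R_magnesite brick = L/(kA) = 0.155/(3.75×33.6) = 0.00123 K/W
R_fireclay brick = L/(kA) = 0.16/(1.13×33.6) = 0.004214 K/W
R_cellular glass = L/(kA) = 0.08/(0.0483×33.6) = 0.0493 K/W
R_total = 0.05474 K/W
Q = ΔT / R_total = 751 / 0.05474

Q ≈ 13700 W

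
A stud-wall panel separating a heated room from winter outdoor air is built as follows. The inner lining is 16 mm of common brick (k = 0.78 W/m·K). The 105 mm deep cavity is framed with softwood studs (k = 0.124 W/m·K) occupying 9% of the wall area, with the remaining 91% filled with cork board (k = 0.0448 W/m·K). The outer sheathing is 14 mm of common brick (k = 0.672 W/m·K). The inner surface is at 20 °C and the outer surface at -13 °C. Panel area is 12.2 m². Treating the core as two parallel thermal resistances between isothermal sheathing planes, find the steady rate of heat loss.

Sheathing layers in series; stud and cavity paths in parallel between them.
R_inner = 0.016/(0.78×12.2) = 0.001681 K/W
R_stud  = 0.105/(0.124×0.09×12.2) = 0.7712 K/W
R_cav   = 0.105/(0.0448×0.91×12.2) = 0.2111 K/W
1/R_core = 1/R_stud + 1/R_cav → R_core = 0.1657 K/W
R_outer = 0.014/(0.672×12.2) = 0.001708 K/W
R_total = 0.1691 K/W
Q = ΔT/R_total = 33/0.1691

Q ≈ 195 W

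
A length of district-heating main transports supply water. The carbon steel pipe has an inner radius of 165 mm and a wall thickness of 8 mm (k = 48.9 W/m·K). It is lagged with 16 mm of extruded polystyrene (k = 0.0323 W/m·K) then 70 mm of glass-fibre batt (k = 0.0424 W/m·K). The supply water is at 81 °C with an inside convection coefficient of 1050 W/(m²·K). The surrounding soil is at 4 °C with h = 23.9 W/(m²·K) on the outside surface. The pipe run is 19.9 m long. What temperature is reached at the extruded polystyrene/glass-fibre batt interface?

T ≈ 60.6 °C

Cylindrical conduction, so R = ln(r₂/r₁)/(2πkL) per layer, in series:
R_inner film = 1/(h_i·2πr₁L) = 1/(1050×2π×0.165×19.9) = 4.616×10^-5 K/W
R_carbon steel pipe wall = ln(173/165)/(2π×48.9×19.9) = 7.744×10^-6 K/W
R_extruded polystyrene = ln(189/173)/(2π×0.0323×19.9) = 0.0219 K/W
R_glass-fibre batt = ln(259/189)/(2π×0.0424×19.9) = 0.05943 K/W
R_outer film = 1/(h_o·2πr_oL) = 1/(23.9×2π×0.259×19.9) = 0.001292 K/W
R_total = 0.08268 K/W
Q = ΔT/R_total = 77/0.08268
Q = 931 W
T_interface = T_inner − Q·ΣR(inner→interface) = 81 − 931×0.02196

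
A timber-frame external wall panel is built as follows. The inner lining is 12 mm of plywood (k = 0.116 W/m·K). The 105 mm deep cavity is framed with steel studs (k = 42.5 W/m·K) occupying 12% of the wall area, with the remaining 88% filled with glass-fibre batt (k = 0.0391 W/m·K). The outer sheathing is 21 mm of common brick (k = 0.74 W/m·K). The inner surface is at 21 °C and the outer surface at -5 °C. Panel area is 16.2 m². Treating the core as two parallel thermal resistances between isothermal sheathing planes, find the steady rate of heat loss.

Sheathing layers in series; stud and cavity paths in parallel between them.
R_inner = 0.012/(0.116×16.2) = 0.006386 K/W
R_stud  = 0.105/(42.5×0.12×16.2) = 0.001271 K/W
R_cav   = 0.105/(0.0391×0.88×16.2) = 0.1884 K/W
1/R_core = 1/R_stud + 1/R_cav → R_core = 0.001262 K/W
R_outer = 0.021/(0.74×16.2) = 0.001752 K/W
R_total = 0.0094 K/W
Q = ΔT/R_total = 26/0.0094

Q ≈ 2770 W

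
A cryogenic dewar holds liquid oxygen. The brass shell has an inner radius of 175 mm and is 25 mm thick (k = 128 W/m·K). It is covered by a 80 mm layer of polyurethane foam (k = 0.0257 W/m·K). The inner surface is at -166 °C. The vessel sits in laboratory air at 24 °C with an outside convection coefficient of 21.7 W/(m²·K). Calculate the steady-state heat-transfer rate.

Radial (spherical) resistances in series:
R_brass shell = (1/0.175 − 1/0.2)/(4π×128) = 4.441×10^-4 K/W
R_polyurethane foam = (1/0.2 − 1/0.28)/(4π×0.0257) = 4.423 K/W
R_outer film = 1/(h·4πr_o²) = 1/(21.7×4π×0.28²) = 0.04678 K/W
R_total = 4.471 K/W
Q = ΔT/R_total = 190/4.471

Q ≈ 42.5 W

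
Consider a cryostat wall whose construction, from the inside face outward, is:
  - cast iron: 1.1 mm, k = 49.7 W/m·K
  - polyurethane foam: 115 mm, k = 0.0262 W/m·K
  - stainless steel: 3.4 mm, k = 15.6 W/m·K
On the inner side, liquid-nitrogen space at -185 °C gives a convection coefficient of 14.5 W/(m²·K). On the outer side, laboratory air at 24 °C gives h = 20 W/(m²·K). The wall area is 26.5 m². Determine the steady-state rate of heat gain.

Q ≈ 1230 W

Treating each layer as a thermal resistance in series:
R_inner film = 1/(h_i·A) = 1/(14.5×26.5) = 0.002602 K/W
R_cast iron = L/(kA) = 0.0011/(49.7×26.5) = 8.352×10^-7 K/W
R_polyurethane foam = L/(kA) = 0.115/(0.0262×26.5) = 0.1656 K/W
R_stainless steel = L/(kA) = 0.0034/(15.6×26.5) = 8.224×10^-6 K/W
R_outer film = 1/(h_o·A) = 1/(20×26.5) = 0.001887 K/W
R_total = 0.1701 K/W
Q = ΔT / R_total = 209 / 0.1701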